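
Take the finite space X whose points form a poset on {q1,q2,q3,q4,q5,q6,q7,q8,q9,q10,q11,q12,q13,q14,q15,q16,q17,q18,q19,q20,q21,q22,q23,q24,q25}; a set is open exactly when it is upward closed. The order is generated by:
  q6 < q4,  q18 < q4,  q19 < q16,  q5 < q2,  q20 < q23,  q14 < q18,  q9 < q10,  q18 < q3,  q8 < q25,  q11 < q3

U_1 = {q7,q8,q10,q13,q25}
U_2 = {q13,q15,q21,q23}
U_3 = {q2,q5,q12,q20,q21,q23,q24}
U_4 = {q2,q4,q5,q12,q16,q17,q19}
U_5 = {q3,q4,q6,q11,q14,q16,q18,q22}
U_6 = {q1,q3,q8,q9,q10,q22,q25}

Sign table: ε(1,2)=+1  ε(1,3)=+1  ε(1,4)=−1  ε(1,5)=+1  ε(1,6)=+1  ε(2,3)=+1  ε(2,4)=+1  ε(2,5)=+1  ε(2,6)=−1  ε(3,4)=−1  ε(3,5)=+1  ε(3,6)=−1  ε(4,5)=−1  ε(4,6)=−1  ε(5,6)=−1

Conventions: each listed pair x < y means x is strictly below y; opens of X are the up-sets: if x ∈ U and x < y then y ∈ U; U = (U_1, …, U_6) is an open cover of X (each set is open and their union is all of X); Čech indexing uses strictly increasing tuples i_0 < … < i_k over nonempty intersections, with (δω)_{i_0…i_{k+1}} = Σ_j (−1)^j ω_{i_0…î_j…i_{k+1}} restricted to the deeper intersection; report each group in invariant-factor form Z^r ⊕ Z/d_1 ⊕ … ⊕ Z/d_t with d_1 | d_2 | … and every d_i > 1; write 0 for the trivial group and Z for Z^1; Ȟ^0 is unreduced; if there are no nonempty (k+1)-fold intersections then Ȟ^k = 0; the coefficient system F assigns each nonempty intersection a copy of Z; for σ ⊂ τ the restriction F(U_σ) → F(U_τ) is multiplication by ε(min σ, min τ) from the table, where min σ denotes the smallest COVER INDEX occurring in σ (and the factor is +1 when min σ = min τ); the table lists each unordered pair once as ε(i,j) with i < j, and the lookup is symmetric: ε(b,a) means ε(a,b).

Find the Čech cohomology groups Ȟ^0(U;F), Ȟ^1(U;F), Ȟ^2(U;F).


cover nerve:
  U12={q13} U16={q8,q10,q25} U23={q21,q23} U34={q2,q5,q12} U45={q4,q16} U56={q3,q22}
C dims 6,6; δ0: rk 6, SNF 1^5·2
Ȟ^0: (6−6)−0=0 ⇒ 0
Ȟ^1: (6−0)−6=0 plus torsion [2] ⇒ Z/2
Ȟ^2: (0−0)−0=0 ⇒ 0

Ȟ^0 = 0, Ȟ^1 = Z/2 and Ȟ^2 = 0


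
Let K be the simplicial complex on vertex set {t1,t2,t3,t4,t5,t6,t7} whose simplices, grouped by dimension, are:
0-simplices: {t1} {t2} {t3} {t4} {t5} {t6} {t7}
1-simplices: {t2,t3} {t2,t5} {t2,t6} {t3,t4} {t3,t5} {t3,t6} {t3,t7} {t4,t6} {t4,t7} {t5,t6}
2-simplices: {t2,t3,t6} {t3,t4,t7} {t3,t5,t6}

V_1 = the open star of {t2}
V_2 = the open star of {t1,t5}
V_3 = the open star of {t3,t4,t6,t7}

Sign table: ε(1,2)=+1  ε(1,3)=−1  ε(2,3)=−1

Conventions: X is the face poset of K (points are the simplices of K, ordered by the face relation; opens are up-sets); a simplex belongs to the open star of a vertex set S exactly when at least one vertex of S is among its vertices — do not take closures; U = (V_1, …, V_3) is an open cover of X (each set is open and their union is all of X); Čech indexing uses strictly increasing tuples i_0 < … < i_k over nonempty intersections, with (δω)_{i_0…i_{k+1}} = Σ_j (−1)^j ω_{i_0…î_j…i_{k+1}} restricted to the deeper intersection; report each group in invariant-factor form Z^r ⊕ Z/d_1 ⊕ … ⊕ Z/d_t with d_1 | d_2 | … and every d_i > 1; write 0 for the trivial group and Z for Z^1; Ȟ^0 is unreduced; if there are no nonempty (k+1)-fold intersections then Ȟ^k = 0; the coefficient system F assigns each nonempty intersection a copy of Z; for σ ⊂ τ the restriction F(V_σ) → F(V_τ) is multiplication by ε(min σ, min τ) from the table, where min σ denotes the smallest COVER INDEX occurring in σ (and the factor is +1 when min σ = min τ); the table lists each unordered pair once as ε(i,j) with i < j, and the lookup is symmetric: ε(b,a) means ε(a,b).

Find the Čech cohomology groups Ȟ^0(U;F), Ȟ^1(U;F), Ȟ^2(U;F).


Ȟ^0 ≅ Z,  Ȟ^1 ≅ Z,  Ȟ^2 ≅ 0

nerve simplices:
  V1={{t2},{t2,t3},{t2,t5},{t2,t6},{t2,t3,t6}} V2={{t1},{t5},{t2,t5},{t3,t5},{t5,t6},{t3,t5,t6}} V3={{t3},{t4},{t6},{t7},{t2,t3},{t2,t6},{t3,t4},{t3,t5},{t3,t6},{t3,t7},{t4,t6},{t4,t7},{t5,t6},{t2,t3,t6},{t3,t4,t7},{t3,t5,t6}}
  V12={{t2,t5}} V13={{t2,t3},{t2,t6},{t2,t3,t6}} V23={{t3,t5},{t5,t6},{t3,t5,t6}}
C dims 3,3; δ0: rk 2, SNF 1^2
degree 0: 3−2−0 = 1 → Ȟ^0 ≅ Z
degree 1: 3−0−2 = 1 → Ȟ^1 ≅ Z
degree 2: 0−0−0 = 0 → Ȟ^2 ≅ 0


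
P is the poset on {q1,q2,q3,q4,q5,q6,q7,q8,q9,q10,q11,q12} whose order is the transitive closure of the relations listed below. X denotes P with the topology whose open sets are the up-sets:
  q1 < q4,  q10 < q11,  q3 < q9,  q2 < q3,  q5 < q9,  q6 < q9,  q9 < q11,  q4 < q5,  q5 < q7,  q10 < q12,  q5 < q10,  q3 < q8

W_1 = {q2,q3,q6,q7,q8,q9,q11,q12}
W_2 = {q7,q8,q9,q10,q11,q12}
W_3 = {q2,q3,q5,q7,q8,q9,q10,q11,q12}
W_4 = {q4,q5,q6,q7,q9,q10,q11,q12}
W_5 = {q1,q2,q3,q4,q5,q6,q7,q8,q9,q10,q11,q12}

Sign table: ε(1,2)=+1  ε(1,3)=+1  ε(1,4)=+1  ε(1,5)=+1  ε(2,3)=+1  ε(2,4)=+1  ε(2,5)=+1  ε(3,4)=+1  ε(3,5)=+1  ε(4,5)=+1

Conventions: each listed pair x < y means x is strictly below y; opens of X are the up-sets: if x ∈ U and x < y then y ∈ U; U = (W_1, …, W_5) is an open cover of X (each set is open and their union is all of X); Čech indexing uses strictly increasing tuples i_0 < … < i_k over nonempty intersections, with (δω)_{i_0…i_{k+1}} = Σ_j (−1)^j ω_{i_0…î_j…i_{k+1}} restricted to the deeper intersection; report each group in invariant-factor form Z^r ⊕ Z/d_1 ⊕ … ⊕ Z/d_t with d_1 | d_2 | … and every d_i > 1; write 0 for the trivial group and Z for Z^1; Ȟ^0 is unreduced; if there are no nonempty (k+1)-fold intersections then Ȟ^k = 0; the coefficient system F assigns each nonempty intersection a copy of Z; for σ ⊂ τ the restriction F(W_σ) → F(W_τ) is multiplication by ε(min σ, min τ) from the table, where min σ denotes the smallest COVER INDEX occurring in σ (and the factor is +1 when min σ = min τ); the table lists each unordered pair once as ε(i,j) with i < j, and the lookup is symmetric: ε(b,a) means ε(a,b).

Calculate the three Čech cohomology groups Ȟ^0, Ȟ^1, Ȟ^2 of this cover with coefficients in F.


Ȟ^0 ≅ Z, Ȟ^1 ≅ 0 and Ȟ^2 ≅ 0

nonempty overlaps:
  W12={q7,q8,q9,q11,q12} W13={q2,q3,q7,q8,q9,q11,q12} W14={q6,q7,q9,q11,q12} W15={q2,q3,q6,q7,q8,q9,q11,q12} W23={q7,q8,q9,q10,q11,q12} W24={q7,q9,q10,q11,q12} W25={q7,q8,q9,q10,q11,q12} W34={q5,q7,q9,q10,q11,q12} W35={q2,q3,q5,q7,q8,q9,q10,q11,q12} W45={q4,q5,q6,q7,q9,q10,q11,q12}
  W123={q7,q8,q9,q11,q12} W124={q7,q9,q11,q12} W125={q7,q8,q9,q11,q12} W134={q7,q9,q11,q12} W135={q2,q3,q7,q8,q9,q11,q12} W145={q6,q7,q9,q11,q12} W234={q7,q9,q10,q11,q12} W235={q7,q8,q9,q10,q11,q12} W245={q7,q9,q10,q11,q12} W345={q5,q7,q9,q10,q11,q12}
  W1234={q7,q9,q11,q12} W1235={q7,q8,q9,q11,q12} W1245={q7,q9,q11,q12} W1345={q7,q9,q11,q12} W2345={q7,q9,q10,q11,q12}
  W12345={q7,q9,q11,q12}
C dims 5,10,10,5; δ0: rk 4, SNF 1^4; δ1: rk 6, SNF 1^6; δ2: rk 4, SNF 1^4
degree 0: 5−4−0 = 1 → Ȟ^0 ≅ Z
degree 1: 10−6−4 = 0 → Ȟ^1 ≅ 0
degree 2: 10−4−6 = 0 → Ȟ^2 ≅ 0


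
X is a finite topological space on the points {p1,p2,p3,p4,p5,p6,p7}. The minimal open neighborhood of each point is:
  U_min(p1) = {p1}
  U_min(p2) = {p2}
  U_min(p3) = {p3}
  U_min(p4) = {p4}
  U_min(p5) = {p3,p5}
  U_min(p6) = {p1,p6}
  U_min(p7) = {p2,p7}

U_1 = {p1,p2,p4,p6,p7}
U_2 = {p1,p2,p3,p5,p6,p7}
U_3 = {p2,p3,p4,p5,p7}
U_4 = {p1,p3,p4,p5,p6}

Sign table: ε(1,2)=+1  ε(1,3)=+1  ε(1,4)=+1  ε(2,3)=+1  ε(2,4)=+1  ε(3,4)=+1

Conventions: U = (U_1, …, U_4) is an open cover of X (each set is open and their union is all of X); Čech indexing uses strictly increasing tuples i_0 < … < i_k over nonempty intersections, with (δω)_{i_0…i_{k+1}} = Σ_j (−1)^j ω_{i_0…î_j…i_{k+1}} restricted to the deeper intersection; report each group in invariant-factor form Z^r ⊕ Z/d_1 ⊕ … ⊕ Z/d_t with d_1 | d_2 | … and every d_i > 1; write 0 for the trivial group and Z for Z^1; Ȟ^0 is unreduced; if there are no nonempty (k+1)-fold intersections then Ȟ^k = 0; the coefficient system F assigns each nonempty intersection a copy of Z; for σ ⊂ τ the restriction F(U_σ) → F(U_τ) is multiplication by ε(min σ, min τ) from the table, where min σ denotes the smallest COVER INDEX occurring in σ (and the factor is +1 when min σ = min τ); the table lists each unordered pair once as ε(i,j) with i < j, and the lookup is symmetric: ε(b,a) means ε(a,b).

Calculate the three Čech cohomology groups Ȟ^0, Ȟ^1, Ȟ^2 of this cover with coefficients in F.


nerve simplices:
  U12={p1,p2,p6,p7} U13={p2,p4,p7} U14={p1,p4,p6} U23={p2,p3,p5,p7} U24={p1,p3,p5,p6} U34={p3,p4,p5}
  U123={p2,p7} U124={p1,p6} U134={p4} U234={p3,p5}
C dims 4,6,4; δ0: rk 3, SNF 1^3; δ1: rk 3, SNF 1^3
degree 0: 4−3−0 = 1 → Ȟ^0 ≅ Z
degree 1: 6−3−3 = 0 → Ȟ^1 ≅ 0
degree 2: 4−0−3 = 1 → Ȟ^2 ≅ Z

Ȟ^0 = Z, Ȟ^1 = 0, Ȟ^2 = Z


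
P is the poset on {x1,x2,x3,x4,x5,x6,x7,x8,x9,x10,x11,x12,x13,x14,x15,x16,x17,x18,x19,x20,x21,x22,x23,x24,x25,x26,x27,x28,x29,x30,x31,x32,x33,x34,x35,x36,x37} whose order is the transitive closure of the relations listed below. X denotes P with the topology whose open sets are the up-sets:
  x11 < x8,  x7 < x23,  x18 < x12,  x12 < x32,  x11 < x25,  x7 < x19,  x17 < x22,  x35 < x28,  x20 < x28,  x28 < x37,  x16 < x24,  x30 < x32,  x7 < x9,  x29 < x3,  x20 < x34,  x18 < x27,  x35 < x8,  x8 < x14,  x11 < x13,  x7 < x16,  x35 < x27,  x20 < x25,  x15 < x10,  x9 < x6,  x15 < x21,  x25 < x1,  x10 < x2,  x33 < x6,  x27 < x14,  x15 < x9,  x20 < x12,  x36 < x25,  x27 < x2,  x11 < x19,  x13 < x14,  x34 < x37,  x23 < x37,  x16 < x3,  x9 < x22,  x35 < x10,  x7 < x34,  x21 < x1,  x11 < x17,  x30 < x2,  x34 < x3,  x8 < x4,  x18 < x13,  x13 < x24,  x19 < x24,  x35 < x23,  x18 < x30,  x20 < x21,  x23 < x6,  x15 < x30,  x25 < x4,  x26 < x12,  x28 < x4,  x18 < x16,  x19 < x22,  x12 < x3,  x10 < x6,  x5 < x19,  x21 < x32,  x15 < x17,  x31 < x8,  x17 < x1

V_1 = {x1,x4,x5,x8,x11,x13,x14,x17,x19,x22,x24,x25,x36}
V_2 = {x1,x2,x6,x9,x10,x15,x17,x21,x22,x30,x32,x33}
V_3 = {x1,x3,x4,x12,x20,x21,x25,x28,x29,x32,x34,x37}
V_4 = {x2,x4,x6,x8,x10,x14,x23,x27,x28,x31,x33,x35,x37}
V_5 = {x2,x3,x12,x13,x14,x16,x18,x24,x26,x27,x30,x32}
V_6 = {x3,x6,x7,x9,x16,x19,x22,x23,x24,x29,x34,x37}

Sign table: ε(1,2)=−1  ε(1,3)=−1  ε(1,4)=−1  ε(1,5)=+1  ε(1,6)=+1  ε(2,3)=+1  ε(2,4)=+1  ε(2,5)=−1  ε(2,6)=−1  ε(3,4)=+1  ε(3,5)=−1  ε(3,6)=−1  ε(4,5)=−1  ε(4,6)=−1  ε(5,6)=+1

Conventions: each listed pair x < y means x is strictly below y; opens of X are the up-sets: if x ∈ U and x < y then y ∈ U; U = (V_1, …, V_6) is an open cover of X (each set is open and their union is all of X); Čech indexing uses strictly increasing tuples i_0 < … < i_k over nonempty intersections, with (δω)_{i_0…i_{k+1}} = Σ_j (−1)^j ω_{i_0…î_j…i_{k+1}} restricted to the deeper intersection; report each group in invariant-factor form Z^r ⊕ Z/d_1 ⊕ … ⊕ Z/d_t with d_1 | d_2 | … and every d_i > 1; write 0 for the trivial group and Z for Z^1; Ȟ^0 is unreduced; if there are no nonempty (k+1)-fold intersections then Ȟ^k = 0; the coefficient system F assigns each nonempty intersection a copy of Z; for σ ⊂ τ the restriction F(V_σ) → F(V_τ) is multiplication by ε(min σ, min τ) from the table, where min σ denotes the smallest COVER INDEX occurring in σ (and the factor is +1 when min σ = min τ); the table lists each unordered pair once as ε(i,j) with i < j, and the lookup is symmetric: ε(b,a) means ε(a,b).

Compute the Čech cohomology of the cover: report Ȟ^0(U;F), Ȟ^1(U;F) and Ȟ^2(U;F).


nonempty overlaps:
  V12={x1,x17,x22} V13={x1,x4,x25} V14={x4,x8,x14} V15={x13,x14,x24} V16={x19,x22,x24} V23={x1,x21,x32} V24={x2,x6,x10,x33} V25={x2,x30,x32} V26={x6,x9,x22} V34={x4,x28,x37} V35={x3,x12,x32} V36={x3,x29,x34,x37} V45={x2,x14,x27} V46={x6,x23,x37} V56={x3,x16,x24}
  V123={x1} V126={x22} V134={x4} V145={x14} V156={x24} V235={x32} V245={x2} V246={x6} V346={x37} V356={x3}
C dims 6,15,10; δ0: rk 5, SNF 1^5; δ1: rk 10, SNF 1^9·2
degree 0: 6−5−0 = 1 → Ȟ^0 ≅ Z
degree 1: 15−10−5 = 0 → Ȟ^1 ≅ 0
degree 2: 10−0−10 = 0 plus torsion [2] → Ȟ^2 ≅ Z/2

Ȟ^0 = Z; Ȟ^1 = 0; Ȟ^2 = Z/2


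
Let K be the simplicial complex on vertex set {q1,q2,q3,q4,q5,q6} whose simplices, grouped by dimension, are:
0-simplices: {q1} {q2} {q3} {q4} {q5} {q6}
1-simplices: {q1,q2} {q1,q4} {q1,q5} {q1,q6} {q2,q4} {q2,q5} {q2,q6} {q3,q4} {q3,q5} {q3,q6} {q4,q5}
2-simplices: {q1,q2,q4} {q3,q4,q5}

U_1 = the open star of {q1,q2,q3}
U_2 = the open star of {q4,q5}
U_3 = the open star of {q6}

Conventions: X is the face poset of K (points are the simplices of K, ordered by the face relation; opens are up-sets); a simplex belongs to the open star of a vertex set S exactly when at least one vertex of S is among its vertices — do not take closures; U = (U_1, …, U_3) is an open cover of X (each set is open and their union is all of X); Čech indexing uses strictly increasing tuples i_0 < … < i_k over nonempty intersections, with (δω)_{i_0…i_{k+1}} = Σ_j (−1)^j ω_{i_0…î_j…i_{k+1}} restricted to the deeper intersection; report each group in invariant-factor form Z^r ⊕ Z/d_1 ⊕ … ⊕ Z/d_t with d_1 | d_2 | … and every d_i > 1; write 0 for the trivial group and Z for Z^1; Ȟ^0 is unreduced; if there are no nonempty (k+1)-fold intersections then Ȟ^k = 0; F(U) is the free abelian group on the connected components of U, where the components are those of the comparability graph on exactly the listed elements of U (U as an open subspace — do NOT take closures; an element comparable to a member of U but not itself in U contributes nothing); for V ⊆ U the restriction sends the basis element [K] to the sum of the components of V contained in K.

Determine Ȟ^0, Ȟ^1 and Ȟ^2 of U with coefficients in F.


nerve simplices:
  U1={{q1},{q2},{q3},{q1,q2},{q1,q4},{q1,q5},{q1,q6},{q2,q4},{q2,q5},{q2,q6},{q3,q4},{q3,q5},{q3,q6},{q1,q2,q4},{q3,q4,q5}} U2={{q4},{q5},{q1,q4},{q1,q5},{q2,q4},{q2,q5},{q3,q4},{q3,q5},{q4,q5},{q1,q2,q4},{q3,q4,q5}} U3={{q6},{q1,q6},{q2,q6},{q3,q6}}
  U12={{q1,q4},{q1,q5},{q2,q4},{q2,q5},{q3,q4},{q3,q5},{q1,q2,q4},{q3,q4,q5}} U13={{q1,q6},{q2,q6},{q3,q6}}
components per intersection:
  U1: {{q1},{q2},{q1,q2},{q1,q4},{q1,q5},{q1,q6},{q2,q4},{q2,q5},{q2,q6},{q1,q2,q4}} {{q3},{q3,q4},{q3,q5},{q3,q6},{q3,q4,q5}}
  U2: {{q4},{q5},{q1,q4},{q1,q5},{q2,q4},{q2,q5},{q3,q4},{q3,q5},{q4,q5},{q1,q2,q4},{q3,q4,q5}}
  U3: {{q6},{q1,q6},{q2,q6},{q3,q6}}
  U12: {{q1,q4},{q2,q4},{q1,q2,q4}} {{q1,q5}} {{q2,q5}} {{q3,q4},{q3,q5},{q3,q4,q5}}
  U13: {{q1,q6}} {{q2,q6}} {{q3,q6}}
C dims 4,7; δ0: rk 3, SNF 1^3
degree 0: 4−3−0 = 1 → Ȟ^0 ≅ Z
degree 1: 7−0−3 = 4 → Ȟ^1 ≅ Z^4
degree 2: 0−0−0 = 0 → Ȟ^2 ≅ 0

Ȟ^0 ≅ Z, Ȟ^1 ≅ Z^4 and Ȟ^2 ≅ 0


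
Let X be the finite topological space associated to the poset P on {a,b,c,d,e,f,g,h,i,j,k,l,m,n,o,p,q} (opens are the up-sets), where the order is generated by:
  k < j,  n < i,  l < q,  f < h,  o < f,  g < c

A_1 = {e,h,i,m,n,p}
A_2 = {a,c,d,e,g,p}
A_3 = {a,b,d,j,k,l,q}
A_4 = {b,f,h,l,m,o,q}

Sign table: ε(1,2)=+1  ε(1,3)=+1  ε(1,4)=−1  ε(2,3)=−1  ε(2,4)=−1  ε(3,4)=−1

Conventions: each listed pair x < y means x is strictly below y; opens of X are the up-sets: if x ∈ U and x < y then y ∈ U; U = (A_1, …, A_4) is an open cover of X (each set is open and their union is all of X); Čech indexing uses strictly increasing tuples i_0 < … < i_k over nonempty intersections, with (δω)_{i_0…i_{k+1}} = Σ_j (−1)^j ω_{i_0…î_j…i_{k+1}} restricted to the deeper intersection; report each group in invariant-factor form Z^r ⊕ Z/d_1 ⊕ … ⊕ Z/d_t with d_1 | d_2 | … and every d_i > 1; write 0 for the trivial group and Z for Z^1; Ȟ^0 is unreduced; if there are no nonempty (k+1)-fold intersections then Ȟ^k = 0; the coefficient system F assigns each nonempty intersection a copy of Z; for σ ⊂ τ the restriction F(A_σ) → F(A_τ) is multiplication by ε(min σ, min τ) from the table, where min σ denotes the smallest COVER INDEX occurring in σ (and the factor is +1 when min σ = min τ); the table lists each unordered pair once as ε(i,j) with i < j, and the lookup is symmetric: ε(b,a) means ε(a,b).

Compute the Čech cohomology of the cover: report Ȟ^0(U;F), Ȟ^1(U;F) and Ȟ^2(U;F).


nonempty overlaps:
  A12={e,p} A14={h,m} A23={a,d} A34={b,l,q}
C dims 4,4; δ0: rk 4, SNF 1^3·2
degree 0: 4−4−0 = 0 → Ȟ^0 ≅ 0
degree 1: 4−0−4 = 0 plus torsion [2] → Ȟ^1 ≅ Z/2
degree 2: 0−0−0 = 0 → Ȟ^2 ≅ 0

Ȟ^0 ≅ 0, Ȟ^1 ≅ Z/2 and Ȟ^2 ≅ 0


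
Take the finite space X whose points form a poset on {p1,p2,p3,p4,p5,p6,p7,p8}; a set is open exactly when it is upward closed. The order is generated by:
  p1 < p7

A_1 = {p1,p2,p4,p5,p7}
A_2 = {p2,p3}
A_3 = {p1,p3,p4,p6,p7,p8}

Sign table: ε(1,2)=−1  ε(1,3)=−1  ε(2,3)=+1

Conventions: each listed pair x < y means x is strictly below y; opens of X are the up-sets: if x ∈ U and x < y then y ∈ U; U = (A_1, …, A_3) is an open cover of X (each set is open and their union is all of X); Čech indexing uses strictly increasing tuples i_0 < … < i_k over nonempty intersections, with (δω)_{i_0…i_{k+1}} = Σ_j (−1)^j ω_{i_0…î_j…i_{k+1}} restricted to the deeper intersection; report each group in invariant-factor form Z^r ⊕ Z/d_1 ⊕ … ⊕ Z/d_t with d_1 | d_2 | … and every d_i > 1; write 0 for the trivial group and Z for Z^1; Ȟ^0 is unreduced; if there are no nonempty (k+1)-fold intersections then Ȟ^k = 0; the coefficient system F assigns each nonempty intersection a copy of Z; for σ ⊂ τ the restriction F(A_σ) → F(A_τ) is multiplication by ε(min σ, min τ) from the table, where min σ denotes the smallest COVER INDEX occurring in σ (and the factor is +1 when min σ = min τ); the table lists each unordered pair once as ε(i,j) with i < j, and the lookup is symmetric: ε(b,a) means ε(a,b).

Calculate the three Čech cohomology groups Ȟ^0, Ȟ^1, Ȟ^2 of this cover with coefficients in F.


cover nerve:
  A12={p2} A13={p1,p4,p7} A23={p3}
C dims 3,3; δ0: rk 2, SNF 1^2
Ȟ^0: (3−2)−0=1 ⇒ Z
Ȟ^1: (3−0)−2=1 ⇒ Z
Ȟ^2: (0−0)−0=0 ⇒ 0

Ȟ^0(U;F) ≅ Z; Ȟ^1(U;F) ≅ Z; Ȟ^2(U;F) ≅ 0


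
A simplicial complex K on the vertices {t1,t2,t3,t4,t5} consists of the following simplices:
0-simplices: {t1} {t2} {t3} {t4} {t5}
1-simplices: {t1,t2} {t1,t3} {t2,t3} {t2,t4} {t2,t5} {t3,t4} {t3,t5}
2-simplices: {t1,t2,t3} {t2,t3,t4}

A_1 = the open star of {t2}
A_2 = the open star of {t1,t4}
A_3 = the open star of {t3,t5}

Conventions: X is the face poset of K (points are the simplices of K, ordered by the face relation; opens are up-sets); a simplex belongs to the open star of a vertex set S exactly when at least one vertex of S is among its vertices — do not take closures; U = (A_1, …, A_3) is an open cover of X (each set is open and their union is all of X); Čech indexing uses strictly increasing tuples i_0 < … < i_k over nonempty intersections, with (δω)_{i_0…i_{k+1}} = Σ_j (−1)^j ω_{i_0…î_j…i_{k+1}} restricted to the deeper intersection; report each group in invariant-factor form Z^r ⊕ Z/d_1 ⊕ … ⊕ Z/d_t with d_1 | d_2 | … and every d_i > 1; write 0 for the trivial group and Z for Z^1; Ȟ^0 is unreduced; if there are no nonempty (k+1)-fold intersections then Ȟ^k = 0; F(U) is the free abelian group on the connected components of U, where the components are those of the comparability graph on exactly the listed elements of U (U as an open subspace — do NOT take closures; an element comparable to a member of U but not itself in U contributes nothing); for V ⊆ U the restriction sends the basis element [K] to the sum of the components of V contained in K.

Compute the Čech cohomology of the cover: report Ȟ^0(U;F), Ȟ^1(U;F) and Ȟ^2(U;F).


nerve of the cover:
  A1={{t2},{t1,t2},{t2,t3},{t2,t4},{t2,t5},{t1,t2,t3},{t2,t3,t4}} A2={{t1},{t4},{t1,t2},{t1,t3},{t2,t4},{t3,t4},{t1,t2,t3},{t2,t3,t4}} A3={{t3},{t5},{t1,t3},{t2,t3},{t2,t5},{t3,t4},{t3,t5},{t1,t2,t3},{t2,t3,t4}}
  A12={{t1,t2},{t2,t4},{t1,t2,t3},{t2,t3,t4}} A13={{t2,t3},{t2,t5},{t1,t2,t3},{t2,t3,t4}} A23={{t1,t3},{t3,t4},{t1,t2,t3},{t2,t3,t4}}
  A123={{t1,t2,t3},{t2,t3,t4}}
components per intersection:
  A1: {{t2},{t1,t2},{t2,t3},{t2,t4},{t2,t5},{t1,t2,t3},{t2,t3,t4}}
  A2: {{t1},{t1,t2},{t1,t3},{t1,t2,t3}} {{t4},{t2,t4},{t3,t4},{t2,t3,t4}}
  A3: {{t3},{t5},{t1,t3},{t2,t3},{t2,t5},{t3,t4},{t3,t5},{t1,t2,t3},{t2,t3,t4}}
  A12: {{t1,t2},{t1,t2,t3}} {{t2,t4},{t2,t3,t4}}
  A13: {{t2,t3},{t1,t2,t3},{t2,t3,t4}} {{t2,t5}}
  A23: {{t1,t3},{t1,t2,t3}} {{t3,t4},{t2,t3,t4}}
  A123: {{t1,t2,t3}} {{t2,t3,t4}}
C dims 4,6,2; δ0: rk 3, SNF 1^3; δ1: rk 2, SNF 1^2
Ȟ^0 = (4 − 3) − 0 = 1, so Ȟ^0 ≅ Z
Ȟ^1 = (6 − 2) − 3 = 1, so Ȟ^1 ≅ Z
Ȟ^2 = (2 − 0) − 2 = 0, so Ȟ^2 ≅ 0

Ȟ^0 = Z,  Ȟ^1 = Z,  Ȟ^2 = 0


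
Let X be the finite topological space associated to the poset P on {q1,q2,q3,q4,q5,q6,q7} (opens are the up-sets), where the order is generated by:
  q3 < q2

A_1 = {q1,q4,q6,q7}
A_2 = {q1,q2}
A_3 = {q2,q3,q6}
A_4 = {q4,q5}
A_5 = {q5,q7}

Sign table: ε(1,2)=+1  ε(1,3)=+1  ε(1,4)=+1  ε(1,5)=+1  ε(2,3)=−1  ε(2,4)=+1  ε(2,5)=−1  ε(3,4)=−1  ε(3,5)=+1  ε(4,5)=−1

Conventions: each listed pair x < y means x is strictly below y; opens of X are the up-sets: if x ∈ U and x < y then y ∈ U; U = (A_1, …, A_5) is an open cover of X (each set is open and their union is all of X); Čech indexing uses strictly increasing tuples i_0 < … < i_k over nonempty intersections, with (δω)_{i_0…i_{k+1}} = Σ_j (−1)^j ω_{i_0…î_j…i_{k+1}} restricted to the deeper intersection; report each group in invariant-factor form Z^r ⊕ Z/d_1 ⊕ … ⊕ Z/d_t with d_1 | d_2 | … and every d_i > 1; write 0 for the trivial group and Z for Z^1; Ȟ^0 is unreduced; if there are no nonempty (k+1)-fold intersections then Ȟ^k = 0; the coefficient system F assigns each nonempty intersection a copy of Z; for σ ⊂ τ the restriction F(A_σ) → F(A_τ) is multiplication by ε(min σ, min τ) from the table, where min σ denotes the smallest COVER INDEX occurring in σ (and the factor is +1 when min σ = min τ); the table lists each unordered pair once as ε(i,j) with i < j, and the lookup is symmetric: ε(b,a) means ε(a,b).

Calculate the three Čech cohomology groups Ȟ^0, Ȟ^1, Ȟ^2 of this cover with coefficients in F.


Ȟ^0 = 0, Ȟ^1 = Z ⊕ Z/2 and Ȟ^2 = 0

nerve of the cover:
  A12={q1} A13={q6} A14={q4} A15={q7} A23={q2} A45={q5}
C dims 5,6; δ0: rk 5, SNF 1^4·2
Ȟ^0 = (5 − 5) − 0 = 0, so Ȟ^0 ≅ 0
Ȟ^1 = (6 − 0) − 5 = 1 plus torsion [2], so Ȟ^1 ≅ Z ⊕ Z/2
Ȟ^2 = (0 − 0) − 0 = 0, so Ȟ^2 ≅ 0


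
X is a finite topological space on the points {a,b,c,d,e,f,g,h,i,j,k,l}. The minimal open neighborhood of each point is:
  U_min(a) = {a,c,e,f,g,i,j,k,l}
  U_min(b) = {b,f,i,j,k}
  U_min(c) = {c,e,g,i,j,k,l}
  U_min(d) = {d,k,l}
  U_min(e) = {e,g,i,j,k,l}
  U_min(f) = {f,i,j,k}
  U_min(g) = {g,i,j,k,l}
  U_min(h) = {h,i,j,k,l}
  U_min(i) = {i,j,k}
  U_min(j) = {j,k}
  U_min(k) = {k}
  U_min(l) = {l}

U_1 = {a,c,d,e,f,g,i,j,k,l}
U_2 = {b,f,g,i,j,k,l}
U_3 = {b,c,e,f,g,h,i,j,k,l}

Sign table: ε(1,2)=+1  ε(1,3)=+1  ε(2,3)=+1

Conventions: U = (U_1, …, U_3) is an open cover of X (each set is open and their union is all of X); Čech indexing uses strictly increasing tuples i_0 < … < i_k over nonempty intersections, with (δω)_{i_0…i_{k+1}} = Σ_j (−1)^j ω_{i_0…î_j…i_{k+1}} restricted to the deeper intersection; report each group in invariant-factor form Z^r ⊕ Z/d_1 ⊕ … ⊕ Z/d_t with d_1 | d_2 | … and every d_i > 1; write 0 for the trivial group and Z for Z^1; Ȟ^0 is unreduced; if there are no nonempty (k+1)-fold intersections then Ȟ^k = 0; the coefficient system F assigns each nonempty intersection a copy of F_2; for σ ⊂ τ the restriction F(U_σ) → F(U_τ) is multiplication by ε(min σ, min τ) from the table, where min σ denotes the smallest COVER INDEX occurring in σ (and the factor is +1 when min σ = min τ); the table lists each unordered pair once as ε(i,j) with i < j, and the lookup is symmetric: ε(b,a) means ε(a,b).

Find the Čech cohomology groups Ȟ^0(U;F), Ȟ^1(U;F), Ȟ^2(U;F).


Ȟ^0(U;F) ≅ Z/2; Ȟ^1(U;F) ≅ 0; Ȟ^2(U;F) ≅ 0

intersection data:
  U12={f,g,i,j,k,l} U13={c,e,f,g,i,j,k,l} U23={b,f,g,i,j,k,l}
  U123={f,g,i,j,k,l}
C dims 3,3,1; δ0: rk_F2 2; δ1: rk_F2 1
Ȟ^0 = (3 − 2) − 0 = 1, so Ȟ^0 ≅ Z/2
Ȟ^1 = (3 − 1) − 2 = 0, so Ȟ^1 ≅ 0
Ȟ^2 = (1 − 0) − 1 = 0, so Ȟ^2 ≅ 0


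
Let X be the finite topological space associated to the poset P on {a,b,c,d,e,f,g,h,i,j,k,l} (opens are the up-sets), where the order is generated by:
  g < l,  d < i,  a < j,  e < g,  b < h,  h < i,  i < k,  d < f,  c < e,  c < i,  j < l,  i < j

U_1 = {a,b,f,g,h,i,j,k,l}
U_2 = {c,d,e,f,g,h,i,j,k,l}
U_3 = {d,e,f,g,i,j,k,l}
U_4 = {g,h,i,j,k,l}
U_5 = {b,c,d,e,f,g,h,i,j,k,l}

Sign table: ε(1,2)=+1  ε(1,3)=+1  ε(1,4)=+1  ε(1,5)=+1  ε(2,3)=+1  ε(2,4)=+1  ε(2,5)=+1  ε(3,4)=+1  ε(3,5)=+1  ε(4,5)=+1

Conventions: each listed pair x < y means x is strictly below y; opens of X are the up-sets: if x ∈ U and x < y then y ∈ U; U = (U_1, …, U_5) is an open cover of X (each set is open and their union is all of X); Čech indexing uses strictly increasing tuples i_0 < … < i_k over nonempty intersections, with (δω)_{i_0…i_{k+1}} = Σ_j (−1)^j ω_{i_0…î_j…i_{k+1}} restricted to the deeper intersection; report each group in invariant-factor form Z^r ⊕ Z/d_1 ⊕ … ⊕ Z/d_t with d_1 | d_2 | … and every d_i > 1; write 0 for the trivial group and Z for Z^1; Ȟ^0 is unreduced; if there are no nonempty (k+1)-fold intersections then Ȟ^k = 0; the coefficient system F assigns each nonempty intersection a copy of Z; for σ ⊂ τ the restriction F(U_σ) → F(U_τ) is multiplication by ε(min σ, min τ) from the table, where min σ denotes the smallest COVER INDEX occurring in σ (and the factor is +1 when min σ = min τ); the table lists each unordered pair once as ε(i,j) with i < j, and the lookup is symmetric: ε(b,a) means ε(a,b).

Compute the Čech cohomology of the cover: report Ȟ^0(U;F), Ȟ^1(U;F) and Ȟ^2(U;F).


nerve of the cover:
  U12={f,g,h,i,j,k,l} U13={f,g,i,j,k,l} U14={g,h,i,j,k,l} U15={b,f,g,h,i,j,k,l} U23={d,e,f,g,i,j,k,l} U24={g,h,i,j,k,l} U25={c,d,e,f,g,h,i,j,k,l} U34={g,i,j,k,l} U35={d,e,f,g,i,j,k,l} U45={g,h,i,j,k,l}
  U123={f,g,i,j,k,l} U124={g,h,i,j,k,l} U125={f,g,h,i,j,k,l} U134={g,i,j,k,l} U135={f,g,i,j,k,l} U145={g,h,i,j,k,l} U234={g,i,j,k,l} U235={d,e,f,g,i,j,k,l} U245={g,h,i,j,k,l} U345={g,i,j,k,l}
  U1234={g,i,j,k,l} U1235={f,g,i,j,k,l} U1245={g,h,i,j,k,l} U1345={g,i,j,k,l} U2345={g,i,j,k,l}
  U12345={g,i,j,k,l}
C dims 5,10,10,5; δ0: rk 4, SNF 1^4; δ1: rk 6, SNF 1^6; δ2: rk 4, SNF 1^4
Ȟ^0 = (5 − 4) − 0 = 1, so Ȟ^0 ≅ Z
Ȟ^1 = (10 − 6) − 4 = 0, so Ȟ^1 ≅ 0
Ȟ^2 = (10 − 4) − 6 = 0, so Ȟ^2 ≅ 0

Ȟ^0 ≅ Z, Ȟ^1 ≅ 0, Ȟ^2 ≅ 0


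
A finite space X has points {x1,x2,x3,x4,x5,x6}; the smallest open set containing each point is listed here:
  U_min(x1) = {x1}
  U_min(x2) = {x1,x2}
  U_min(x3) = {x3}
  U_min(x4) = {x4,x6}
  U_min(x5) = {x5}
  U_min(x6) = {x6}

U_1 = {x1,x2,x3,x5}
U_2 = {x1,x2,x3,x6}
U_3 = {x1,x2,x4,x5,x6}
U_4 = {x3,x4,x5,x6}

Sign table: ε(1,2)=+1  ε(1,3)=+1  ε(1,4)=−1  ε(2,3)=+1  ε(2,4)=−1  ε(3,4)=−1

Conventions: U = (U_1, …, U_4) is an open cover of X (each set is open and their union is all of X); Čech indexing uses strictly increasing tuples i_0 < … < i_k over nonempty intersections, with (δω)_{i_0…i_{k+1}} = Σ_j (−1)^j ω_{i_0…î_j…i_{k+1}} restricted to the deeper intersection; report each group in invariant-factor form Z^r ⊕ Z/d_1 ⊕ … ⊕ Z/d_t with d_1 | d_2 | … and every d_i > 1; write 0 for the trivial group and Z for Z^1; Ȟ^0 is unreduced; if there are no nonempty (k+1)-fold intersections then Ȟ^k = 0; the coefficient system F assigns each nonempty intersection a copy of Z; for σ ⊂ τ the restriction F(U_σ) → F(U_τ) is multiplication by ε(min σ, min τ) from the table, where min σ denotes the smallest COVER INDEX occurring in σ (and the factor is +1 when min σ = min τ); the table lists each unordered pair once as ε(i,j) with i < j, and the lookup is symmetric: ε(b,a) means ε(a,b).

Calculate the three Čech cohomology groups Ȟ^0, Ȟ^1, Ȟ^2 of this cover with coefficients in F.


Ȟ^0(U;F) ≅ Z, Ȟ^1(U;F) ≅ 0, Ȟ^2(U;F) ≅ Z

cover nerve:
  U12={x1,x2,x3} U13={x1,x2,x5} U14={x3,x5} U23={x1,x2,x6} U24={x3,x6} U34={x4,x5,x6}
  U123={x1,x2} U124={x3} U134={x5} U234={x6}
C dims 4,6,4; δ0: rk 3, SNF 1^3; δ1: rk 3, SNF 1^3
Ȟ^0: (4−3)−0=1 ⇒ Z
Ȟ^1: (6−3)−3=0 ⇒ 0
Ȟ^2: (4−0)−3=1 ⇒ Z


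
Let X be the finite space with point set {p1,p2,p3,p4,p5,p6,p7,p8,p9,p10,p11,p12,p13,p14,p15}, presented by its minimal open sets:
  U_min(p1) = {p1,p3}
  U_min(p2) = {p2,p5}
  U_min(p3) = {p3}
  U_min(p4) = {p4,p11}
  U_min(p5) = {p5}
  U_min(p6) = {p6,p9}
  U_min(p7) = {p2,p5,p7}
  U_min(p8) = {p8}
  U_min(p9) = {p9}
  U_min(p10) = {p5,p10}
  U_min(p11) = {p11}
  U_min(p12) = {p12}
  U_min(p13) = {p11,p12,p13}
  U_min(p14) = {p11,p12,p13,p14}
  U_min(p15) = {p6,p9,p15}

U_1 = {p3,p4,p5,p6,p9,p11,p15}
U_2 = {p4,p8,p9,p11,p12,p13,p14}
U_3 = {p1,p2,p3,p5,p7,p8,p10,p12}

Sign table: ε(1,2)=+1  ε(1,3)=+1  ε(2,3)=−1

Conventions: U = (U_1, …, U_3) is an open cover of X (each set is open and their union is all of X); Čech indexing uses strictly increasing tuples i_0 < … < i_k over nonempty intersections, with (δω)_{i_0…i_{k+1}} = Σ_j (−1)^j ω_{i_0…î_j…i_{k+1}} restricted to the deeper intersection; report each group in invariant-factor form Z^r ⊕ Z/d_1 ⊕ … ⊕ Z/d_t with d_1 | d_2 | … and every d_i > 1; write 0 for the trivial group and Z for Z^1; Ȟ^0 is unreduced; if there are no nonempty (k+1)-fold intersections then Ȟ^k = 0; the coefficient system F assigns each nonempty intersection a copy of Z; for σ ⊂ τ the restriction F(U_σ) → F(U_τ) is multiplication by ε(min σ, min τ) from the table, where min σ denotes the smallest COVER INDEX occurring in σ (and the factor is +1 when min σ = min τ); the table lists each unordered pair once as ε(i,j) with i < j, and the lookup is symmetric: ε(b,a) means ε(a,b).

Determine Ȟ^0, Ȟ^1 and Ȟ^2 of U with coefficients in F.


Ȟ^0 = 0, Ȟ^1 = Z/2, Ȟ^2 = 0

cover nerve:
  U12={p4,p9,p11} U13={p3,p5} U23={p8,p12}
C dims 3,3; δ0: rk 3, SNF 1^2·2
Ȟ^0: (3−3)−0=0 ⇒ 0
Ȟ^1: (3−0)−3=0 plus torsion [2] ⇒ Z/2
Ȟ^2: (0−0)−0=0 ⇒ 0


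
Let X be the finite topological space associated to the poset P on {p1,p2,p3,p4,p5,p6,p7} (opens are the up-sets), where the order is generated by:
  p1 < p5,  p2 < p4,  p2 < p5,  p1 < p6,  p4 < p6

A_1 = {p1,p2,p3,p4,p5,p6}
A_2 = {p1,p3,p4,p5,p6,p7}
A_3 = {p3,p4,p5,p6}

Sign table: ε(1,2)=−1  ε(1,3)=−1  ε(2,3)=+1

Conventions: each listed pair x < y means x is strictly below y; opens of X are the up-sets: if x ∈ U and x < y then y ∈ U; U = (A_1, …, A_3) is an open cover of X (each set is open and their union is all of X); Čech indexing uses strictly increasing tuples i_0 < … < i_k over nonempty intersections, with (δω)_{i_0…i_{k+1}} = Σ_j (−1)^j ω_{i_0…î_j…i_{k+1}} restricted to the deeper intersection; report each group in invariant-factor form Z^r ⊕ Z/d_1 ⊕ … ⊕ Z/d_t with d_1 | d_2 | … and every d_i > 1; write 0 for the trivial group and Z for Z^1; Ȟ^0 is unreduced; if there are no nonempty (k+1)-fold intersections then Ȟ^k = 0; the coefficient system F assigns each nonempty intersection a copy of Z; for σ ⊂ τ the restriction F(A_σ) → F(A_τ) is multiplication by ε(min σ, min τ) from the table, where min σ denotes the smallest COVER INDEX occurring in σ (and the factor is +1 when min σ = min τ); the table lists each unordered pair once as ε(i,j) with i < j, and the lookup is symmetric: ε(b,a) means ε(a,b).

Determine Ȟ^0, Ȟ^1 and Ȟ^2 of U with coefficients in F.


nonempty intersections:
  A12={p1,p3,p4,p5,p6} A13={p3,p4,p5,p6} A23={p3,p4,p5,p6}
  A123={p3,p4,p5,p6}
C dims 3,3,1; δ0: rk 2, SNF 1^2; δ1: rk 1, SNF 1^1
Ȟ^0: (3−2)−0=1 ⇒ Z
Ȟ^1: (3−1)−2=0 ⇒ 0
Ȟ^2: (1−0)−1=0 ⇒ 0

Ȟ^0 ≅ Z, Ȟ^1 ≅ 0 and Ȟ^2 ≅ 0


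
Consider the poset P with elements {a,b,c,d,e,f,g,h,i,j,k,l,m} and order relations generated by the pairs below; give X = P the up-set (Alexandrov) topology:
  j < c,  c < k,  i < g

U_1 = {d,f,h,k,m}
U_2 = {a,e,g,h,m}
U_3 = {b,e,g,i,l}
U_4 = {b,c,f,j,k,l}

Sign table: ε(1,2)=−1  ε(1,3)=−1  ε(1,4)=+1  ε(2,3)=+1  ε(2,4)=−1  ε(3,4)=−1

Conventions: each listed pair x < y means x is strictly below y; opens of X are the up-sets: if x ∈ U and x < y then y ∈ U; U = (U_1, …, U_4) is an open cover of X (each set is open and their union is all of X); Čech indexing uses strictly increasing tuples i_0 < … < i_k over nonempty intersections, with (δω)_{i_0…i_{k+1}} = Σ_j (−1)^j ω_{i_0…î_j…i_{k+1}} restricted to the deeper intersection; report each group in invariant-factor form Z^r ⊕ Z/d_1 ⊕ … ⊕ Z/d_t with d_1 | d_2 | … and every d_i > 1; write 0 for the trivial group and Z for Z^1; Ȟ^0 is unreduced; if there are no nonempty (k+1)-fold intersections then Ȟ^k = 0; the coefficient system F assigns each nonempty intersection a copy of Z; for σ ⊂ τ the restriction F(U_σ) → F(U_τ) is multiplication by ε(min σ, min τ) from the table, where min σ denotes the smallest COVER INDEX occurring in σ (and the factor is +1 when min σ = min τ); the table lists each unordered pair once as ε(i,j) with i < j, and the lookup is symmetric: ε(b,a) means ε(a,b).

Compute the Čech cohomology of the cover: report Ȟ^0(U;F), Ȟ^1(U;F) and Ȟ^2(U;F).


cover nerve:
  U12={h,m} U14={f,k} U23={e,g} U34={b,l}
C dims 4,4; δ0: rk 3, SNF 1^3
Ȟ^0: (4−3)−0=1 ⇒ Z
Ȟ^1: (4−0)−3=1 ⇒ Z
Ȟ^2: (0−0)−0=0 ⇒ 0

Ȟ^0 ≅ Z,  Ȟ^1 ≅ Z,  Ȟ^2 ≅ 0


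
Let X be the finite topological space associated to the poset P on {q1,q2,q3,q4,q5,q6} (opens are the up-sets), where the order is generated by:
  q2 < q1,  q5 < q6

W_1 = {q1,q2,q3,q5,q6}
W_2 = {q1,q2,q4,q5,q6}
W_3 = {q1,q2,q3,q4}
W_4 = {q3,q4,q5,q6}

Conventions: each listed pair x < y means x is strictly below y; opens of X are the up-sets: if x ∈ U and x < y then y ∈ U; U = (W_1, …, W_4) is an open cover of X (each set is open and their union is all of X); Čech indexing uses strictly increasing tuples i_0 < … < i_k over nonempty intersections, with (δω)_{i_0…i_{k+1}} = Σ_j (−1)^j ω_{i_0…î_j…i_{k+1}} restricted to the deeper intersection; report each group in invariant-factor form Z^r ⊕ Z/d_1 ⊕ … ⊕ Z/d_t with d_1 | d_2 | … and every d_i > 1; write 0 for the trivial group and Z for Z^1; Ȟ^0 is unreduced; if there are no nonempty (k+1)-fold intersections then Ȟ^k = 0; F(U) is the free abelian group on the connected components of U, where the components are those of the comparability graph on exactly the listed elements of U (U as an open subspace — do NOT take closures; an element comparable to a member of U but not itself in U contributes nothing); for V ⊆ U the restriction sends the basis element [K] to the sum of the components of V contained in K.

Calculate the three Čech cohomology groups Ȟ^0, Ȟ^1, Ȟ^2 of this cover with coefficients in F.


cover nerve:
  W12={q1,q2,q5,q6} W13={q1,q2,q3} W14={q3,q5,q6} W23={q1,q2,q4} W24={q4,q5,q6} W34={q3,q4}
  W123={q1,q2} W124={q5,q6} W134={q3} W234={q4}
components per intersection:
  W1: {q1,q2} {q3} {q5,q6}
  W2: {q1,q2} {q4} {q5,q6}
  W3: {q1,q2} {q3} {q4}
  W4: {q3} {q4} {q5,q6}
  W12: {q1,q2} {q5,q6}
  W13: {q1,q2} {q3}
  W14: {q3} {q5,q6}
  W23: {q1,q2} {q4}
  W24: {q4} {q5,q6}
  W34: {q3} {q4}
  W123: {q1,q2}
  W124: {q5,q6}
  W134: {q3}
  W234: {q4}
C dims 12,12,4; δ0: rk 8, SNF 1^8; δ1: rk 4, SNF 1^4
Ȟ^0: (12−8)−0=4 ⇒ Z^4
Ȟ^1: (12−4)−8=0 ⇒ 0
Ȟ^2: (4−0)−4=0 ⇒ 0

Ȟ^0(U;F) ≅ Z^4, Ȟ^1(U;F) ≅ 0 and Ȟ^2(U;F) ≅ 0


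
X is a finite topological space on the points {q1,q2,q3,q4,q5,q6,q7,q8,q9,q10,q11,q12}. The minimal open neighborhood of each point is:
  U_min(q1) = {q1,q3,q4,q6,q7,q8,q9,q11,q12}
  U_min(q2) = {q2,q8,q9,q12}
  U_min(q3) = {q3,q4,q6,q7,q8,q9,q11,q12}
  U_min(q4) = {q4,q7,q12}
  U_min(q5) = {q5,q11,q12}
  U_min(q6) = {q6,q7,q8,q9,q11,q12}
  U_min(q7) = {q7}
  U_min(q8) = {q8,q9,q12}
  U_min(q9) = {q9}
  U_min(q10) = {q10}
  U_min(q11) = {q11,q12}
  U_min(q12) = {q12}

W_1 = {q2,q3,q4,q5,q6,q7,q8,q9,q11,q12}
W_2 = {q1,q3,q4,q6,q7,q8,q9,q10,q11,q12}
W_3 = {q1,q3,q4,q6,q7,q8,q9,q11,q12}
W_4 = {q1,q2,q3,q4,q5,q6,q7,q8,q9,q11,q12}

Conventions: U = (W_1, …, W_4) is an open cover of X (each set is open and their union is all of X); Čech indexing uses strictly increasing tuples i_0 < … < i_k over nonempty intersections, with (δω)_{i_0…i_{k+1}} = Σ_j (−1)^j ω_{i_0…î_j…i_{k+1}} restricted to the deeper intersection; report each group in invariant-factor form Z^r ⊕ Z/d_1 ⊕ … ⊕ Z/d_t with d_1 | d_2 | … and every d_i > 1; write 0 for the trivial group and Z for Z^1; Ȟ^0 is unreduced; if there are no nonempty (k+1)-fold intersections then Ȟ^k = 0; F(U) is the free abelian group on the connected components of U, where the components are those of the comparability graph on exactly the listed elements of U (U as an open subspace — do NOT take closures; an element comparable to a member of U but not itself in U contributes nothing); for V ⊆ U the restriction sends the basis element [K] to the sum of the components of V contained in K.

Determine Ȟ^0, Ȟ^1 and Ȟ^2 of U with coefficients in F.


nerve of the cover:
  W12={q3,q4,q6,q7,q8,q9,q11,q12} W13={q3,q4,q6,q7,q8,q9,q11,q12} W14={q2,q3,q4,q5,q6,q7,q8,q9,q11,q12} W23={q1,q3,q4,q6,q7,q8,q9,q11,q12} W24={q1,q3,q4,q6,q7,q8,q9,q11,q12} W34={q1,q3,q4,q6,q7,q8,q9,q11,q12}
  W123={q3,q4,q6,q7,q8,q9,q11,q12} W124={q3,q4,q6,q7,q8,q9,q11,q12} W134={q3,q4,q6,q7,q8,q9,q11,q12} W234={q1,q3,q4,q6,q7,q8,q9,q11,q12}
  W1234={q3,q4,q6,q7,q8,q9,q11,q12}
components per intersection:
  W1: {q2,q3,q4,q5,q6,q7,q8,q9,q11,q12}
  W2: {q1,q3,q4,q6,q7,q8,q9,q11,q12} {q10}
  W3: {q1,q3,q4,q6,q7,q8,q9,q11,q12}
  W4: {q1,q2,q3,q4,q5,q6,q7,q8,q9,q11,q12}
  W12: {q3,q4,q6,q7,q8,q9,q11,q12}
  W13: {q3,q4,q6,q7,q8,q9,q11,q12}
  W14: {q2,q3,q4,q5,q6,q7,q8,q9,q11,q12}
  W23: {q1,q3,q4,q6,q7,q8,q9,q11,q12}
  W24: {q1,q3,q4,q6,q7,q8,q9,q11,q12}
  W34: {q1,q3,q4,q6,q7,q8,q9,q11,q12}
  W123: {q3,q4,q6,q7,q8,q9,q11,q12}
  W124: {q3,q4,q6,q7,q8,q9,q11,q12}
  W134: {q3,q4,q6,q7,q8,q9,q11,q12}
  W234: {q1,q3,q4,q6,q7,q8,q9,q11,q12}
  W1234: {q3,q4,q6,q7,q8,q9,q11,q12}
C dims 5,6,4,1; δ0: rk 3, SNF 1^3; δ1: rk 3, SNF 1^3; δ2: rk 1, SNF 1^1
Ȟ^0 = (5 − 3) − 0 = 2, so Ȟ^0 ≅ Z^2
Ȟ^1 = (6 − 3) − 3 = 0, so Ȟ^1 ≅ 0
Ȟ^2 = (4 − 1) − 3 = 0, so Ȟ^2 ≅ 0

Ȟ^0(U;F) ≅ Z^2, Ȟ^1(U;F) ≅ 0 and Ȟ^2(U;F) ≅ 0


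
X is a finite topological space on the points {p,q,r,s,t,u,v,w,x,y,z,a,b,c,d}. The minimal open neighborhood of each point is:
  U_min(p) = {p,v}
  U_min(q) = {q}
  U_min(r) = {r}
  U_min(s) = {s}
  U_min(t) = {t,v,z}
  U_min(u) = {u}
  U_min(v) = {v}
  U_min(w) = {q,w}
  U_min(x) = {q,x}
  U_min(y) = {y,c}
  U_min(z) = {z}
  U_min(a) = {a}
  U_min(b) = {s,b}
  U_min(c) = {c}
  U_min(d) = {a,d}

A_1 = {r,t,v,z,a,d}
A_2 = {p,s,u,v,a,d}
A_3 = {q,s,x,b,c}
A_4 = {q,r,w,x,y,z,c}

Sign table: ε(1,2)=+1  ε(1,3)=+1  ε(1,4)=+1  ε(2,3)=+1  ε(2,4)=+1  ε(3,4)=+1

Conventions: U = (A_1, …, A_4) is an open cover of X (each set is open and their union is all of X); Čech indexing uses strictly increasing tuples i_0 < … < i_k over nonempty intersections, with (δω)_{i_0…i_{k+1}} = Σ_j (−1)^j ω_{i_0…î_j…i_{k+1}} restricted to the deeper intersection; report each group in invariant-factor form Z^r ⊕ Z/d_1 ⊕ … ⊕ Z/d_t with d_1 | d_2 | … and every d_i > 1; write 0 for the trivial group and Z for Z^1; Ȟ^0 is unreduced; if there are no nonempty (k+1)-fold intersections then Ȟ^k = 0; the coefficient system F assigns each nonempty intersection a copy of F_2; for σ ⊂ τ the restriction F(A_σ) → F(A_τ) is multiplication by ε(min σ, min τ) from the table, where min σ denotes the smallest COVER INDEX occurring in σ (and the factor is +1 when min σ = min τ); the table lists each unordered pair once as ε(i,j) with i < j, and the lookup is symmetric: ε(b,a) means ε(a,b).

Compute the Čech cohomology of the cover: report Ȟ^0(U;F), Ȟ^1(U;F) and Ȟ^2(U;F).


Ȟ^0 ≅ Z/2,  Ȟ^1 ≅ Z/2,  Ȟ^2 ≅ 0

intersection data:
  A12={v,a,d} A14={r,z} A23={s} A34={q,x,c}
C dims 4,4; δ0: rk_F2 3
Ȟ^0 = (4 − 3) − 0 = 1, so Ȟ^0 ≅ Z/2
Ȟ^1 = (4 − 0) − 3 = 1, so Ȟ^1 ≅ Z/2
Ȟ^2 = (0 − 0) − 0 = 0, so Ȟ^2 ≅ 0
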